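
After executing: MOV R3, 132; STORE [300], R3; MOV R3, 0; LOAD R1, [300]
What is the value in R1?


Register and memory trace:
  MOV R3, 132  → R3 = 132
  STORE [300], R3  → mem[300] = 132
  MOV R3, 0  → R3 = 0
  LOAD R1, [300]  → R1 = mem[300] = 132
Final: R1 = 132

132


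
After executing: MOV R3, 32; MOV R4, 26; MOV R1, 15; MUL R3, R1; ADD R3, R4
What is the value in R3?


Register state trace:
  MOV R3, 32  → R3 = 32
  MOV R4, 26  → R4 = 26
  MOV R1, 15  → R1 = 15
  MUL R3, R1  → R3 = 32 * 15 = 480
  ADD R3, R4  → R3 = 480 + 26 = 506
Final: R3 = 506

506


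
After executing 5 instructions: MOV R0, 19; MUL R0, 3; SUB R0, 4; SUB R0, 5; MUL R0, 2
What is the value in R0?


Register state trace:
  MOV R0, 19  → R0 = 19
  MUL R0, 3  → R0 = 19 * 3 = 57
  SUB R0, 4  → R0 = 57 - 4 = 53
  SUB R0, 5  → R0 = 53 - 5 = 48
  MUL R0, 2  → R0 = 48 * 2 = 96
Final: R0 = 96

96


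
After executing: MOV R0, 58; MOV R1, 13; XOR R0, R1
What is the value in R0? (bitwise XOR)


Register state trace:
  MOV R0, 58  → R0 = 58 (0b00111010)
  MOV R1, 13  → R1 = 13 (0b00001101)
  XOR R0, R1  → R0 = 58 XOR 13 = 55 (0b00110111)
Final: R0 = 55

55


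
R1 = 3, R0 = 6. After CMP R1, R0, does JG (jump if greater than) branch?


Trace:
  R1 = 3, R0 = 6
  CMP R1, R0  → compares 3 vs 6
  JG checks: is 3 greater than 6?
  3 < 6, so condition is false
Branch taken: No

No


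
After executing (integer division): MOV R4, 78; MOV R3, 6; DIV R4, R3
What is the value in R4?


Register state trace:
  MOV R4, 78  → R4 = 78
  MOV R3, 6  → R3 = 6
  DIV R4, R3  → R4 = 78 // 6 = 13
Final: R4 = 13

13


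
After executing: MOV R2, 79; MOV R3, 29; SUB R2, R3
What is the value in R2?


Register state trace:
  MOV R2, 79  → R2 = 79
  MOV R3, 29  → R3 = 29
  SUB R2, R3  → R2 = 79 - 29 = 50
Final: R2 = 50

50


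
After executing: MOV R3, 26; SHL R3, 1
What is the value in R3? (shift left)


Register state trace:
  MOV R3, 26  → R3 = 26
  SHL R3, 1  → R3 = 26 << 1 = 26 * 2^1 = 52
Final: R3 = 52

52


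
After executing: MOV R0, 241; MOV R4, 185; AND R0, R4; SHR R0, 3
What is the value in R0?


Register state trace:
  MOV R0, 241  → R0 = 241 (0b11110001)
  MOV R4, 185  → R4 = 185 (0b10111001)
  AND R0, R4  → R0 = 241 AND 185 = 177 (0b10110001)
  SHR R0, 3  → R0 = 177 >> 3 = 22
Final: R0 = 22

22


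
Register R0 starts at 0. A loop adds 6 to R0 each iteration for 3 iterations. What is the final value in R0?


Starting value: R0 = 0
  Iter 1: R0 = 0 + 6 = 6
  Iter 2: R0 = 6 + 6 = 12
  Iter 3: R0 = 12 + 6 = 18
Final: R0 = 18

18


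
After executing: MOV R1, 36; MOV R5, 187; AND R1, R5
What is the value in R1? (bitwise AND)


Register state trace:
  MOV R1, 36  → R1 = 36 (0b00100100)
  MOV R5, 187  → R5 = 187 (0b10111011)
  AND R1, R5  → R1 = 36 AND 187 = 32 (0b00100000)
Final: R1 = 32

32


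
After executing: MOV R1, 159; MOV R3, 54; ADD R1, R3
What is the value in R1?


Register state trace:
  MOV R1, 159  → R1 = 159
  MOV R3, 54  → R3 = 54
  ADD R1, R3  → R1 = 159 + 54 = 213
Final: R1 = 213

213


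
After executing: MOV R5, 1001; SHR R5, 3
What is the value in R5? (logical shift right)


Register state trace:
  MOV R5, 1001  → R5 = 1001
  SHR R5, 3  → R5 = 1001 >> 3 = 1001 // 2^3 = 125
Final: R5 = 125

125


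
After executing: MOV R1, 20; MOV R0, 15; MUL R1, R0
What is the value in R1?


Register state trace:
  MOV R1, 20  → R1 = 20
  MOV R0, 15  → R0 = 15
  MUL R1, R0  → R1 = 20 * 15 = 300
Final: R1 = 300

300


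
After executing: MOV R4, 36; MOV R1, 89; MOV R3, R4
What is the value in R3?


Register state trace:
  MOV R4, 36  → R4 = 36
  MOV R1, 89  → R1 = 89
  MOV R3, R4  → R3 = 36
Final: R3 = 36

36


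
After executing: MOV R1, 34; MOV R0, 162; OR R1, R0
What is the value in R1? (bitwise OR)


Register state trace:
  MOV R1, 34  → R1 = 34 (0b00100010)
  MOV R0, 162  → R0 = 162 (0b10100010)
  OR R1, R0   → R1 = 34 OR 162 = 162 (0b10100010)
Final: R1 = 162

162


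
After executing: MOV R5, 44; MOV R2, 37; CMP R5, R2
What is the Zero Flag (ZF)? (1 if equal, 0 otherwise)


Register state trace:
  MOV R5, 44  → R5 = 44
  MOV R2, 37  → R2 = 37
  CMP R5, R2  → computes 44 - 37 = 7
  Result is nonzero, so values are not equal
ZF = 0

0


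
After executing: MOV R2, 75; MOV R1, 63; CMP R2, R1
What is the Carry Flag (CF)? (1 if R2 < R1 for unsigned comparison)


Register state trace:
  MOV R2, 75  → R2 = 75
  MOV R1, 63  → R1 = 63
  CMP R2, R1  → unsigned 75 - 63: no borrow
  75 >= 63, so CF = 0
CF = 0

0


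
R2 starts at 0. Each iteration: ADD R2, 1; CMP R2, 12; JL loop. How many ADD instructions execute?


Loop trace (R2 starts at 0, target 12, step 1):
  ADD #1: R2 = 0 + 1 = 1  → 1 < 12, loop
  ADD #2: R2 = 1 + 1 = 2  → 2 < 12, loop
  ADD #3: R2 = 2 + 1 = 3  → 3 < 12, loop
  ADD #4: R2 = 3 + 1 = 4  → 4 < 12, loop
  ADD #5: R2 = 4 + 1 = 5  → 5 < 12, loop
  ADD #6: R2 = 5 + 1 = 6  → 6 < 12, loop
  ADD #7: R2 = 6 + 1 = 7  → 7 < 12, loop
  ADD #8: R2 = 7 + 1 = 8  → 8 < 12, loop
  ADD #9: R2 = 8 + 1 = 9  → 9 < 12, loop
  ADD #10: R2 = 9 + 1 = 10  → 10 < 12, loop
  ADD #11: R2 = 10 + 1 = 11  → 11 < 12, loop
  ADD #12: R2 = 11 + 1 = 12  → 12 >= 12, exit
Total ADD instructions: 12

12


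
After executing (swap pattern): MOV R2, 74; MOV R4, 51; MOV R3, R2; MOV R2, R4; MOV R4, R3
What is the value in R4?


Register state trace (swap pattern):
  MOV R2, 74  → R2 = 74
  MOV R4, 51  → R4 = 51
  MOV R3, R2  → R3 = 74  (save R2)
  MOV R2, R4  → R2 = 51  (R2 gets R4's value)
  MOV R4, R3  → R4 = 74  (R4 gets saved value)
Final: R4 = 74

74


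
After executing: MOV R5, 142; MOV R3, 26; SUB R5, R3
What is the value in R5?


Register state trace:
  MOV R5, 142  → R5 = 142
  MOV R3, 26  → R3 = 26
  SUB R5, R3  → R5 = 142 - 26 = 116
Final: R5 = 116

116


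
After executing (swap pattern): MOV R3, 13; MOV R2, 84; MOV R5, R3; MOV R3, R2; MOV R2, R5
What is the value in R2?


Register state trace (swap pattern):
  MOV R3, 13  → R3 = 13
  MOV R2, 84  → R2 = 84
  MOV R5, R3  → R5 = 13  (save R3)
  MOV R3, R2  → R3 = 84  (R3 gets R2's value)
  MOV R2, R5  → R2 = 13  (R2 gets saved value)
Final: R2 = 13

13


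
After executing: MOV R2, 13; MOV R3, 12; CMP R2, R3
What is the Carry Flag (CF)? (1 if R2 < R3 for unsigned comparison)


Register state trace:
  MOV R2, 13  → R2 = 13
  MOV R3, 12  → R3 = 12
  CMP R2, R3  → unsigned 13 - 12: no borrow
  13 >= 12, so CF = 0
CF = 0

0


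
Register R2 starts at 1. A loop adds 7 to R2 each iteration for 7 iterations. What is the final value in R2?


Starting value: R2 = 1
  Iter 1: R2 = 1 + 7 = 8
  Iter 2: R2 = 8 + 7 = 15
  Iter 3: R2 = 15 + 7 = 22
  Iter 4: R2 = 22 + 7 = 29
  Iter 5: R2 = 29 + 7 = 36
  Iter 6: R2 = 36 + 7 = 43
  Iter 7: R2 = 43 + 7 = 50
Final: R2 = 50

50


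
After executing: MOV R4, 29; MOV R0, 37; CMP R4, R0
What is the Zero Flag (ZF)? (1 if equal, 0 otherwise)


Register state trace:
  MOV R4, 29  → R4 = 29
  MOV R0, 37  → R0 = 37
  CMP R4, R0  → computes 29 - 37 = -8
  Result is nonzero, so values are not equal
ZF = 0

0


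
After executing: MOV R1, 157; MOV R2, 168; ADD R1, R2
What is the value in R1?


Register state trace:
  MOV R1, 157  → R1 = 157
  MOV R2, 168  → R2 = 168
  ADD R1, R2  → R1 = 157 + 168 = 325
Final: R1 = 325

325


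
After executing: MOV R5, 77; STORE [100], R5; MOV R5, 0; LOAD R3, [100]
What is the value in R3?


Register and memory trace:
  MOV R5, 77  → R5 = 77
  STORE [100], R5  → mem[100] = 77
  MOV R5, 0  → R5 = 0
  LOAD R3, [100]  → R3 = mem[100] = 77
Final: R3 = 77

77


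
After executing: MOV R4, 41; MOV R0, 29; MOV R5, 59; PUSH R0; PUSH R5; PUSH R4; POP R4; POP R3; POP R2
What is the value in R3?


Stack trace (top is rightmost):
  MOV R4, 41  → R4 = 41
  MOV R0, 29  → R0 = 29
  MOV R5, 59  → R5 = 59
  PUSH R0  → stack: [29]
  PUSH R5  → stack: [29, 59]
  PUSH R4  → stack: [29, 59, 41]
  POP R4  → R4 = 41, stack: [29, 59]
  POP R3  → R3 = 59, stack: [29]
  POP R2  → R2 = 29, stack: []
Final: R3 = 59

59


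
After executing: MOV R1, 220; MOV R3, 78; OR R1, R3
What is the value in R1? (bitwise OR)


Register state trace:
  MOV R1, 220  → R1 = 220 (0b11011100)
  MOV R3, 78  → R3 = 78 (0b01001110)
  OR R1, R3   → R1 = 220 OR 78 = 222 (0b11011110)
Final: R1 = 222

222


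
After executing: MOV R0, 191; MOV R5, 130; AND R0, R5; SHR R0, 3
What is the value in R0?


Register state trace:
  MOV R0, 191  → R0 = 191 (0b10111111)
  MOV R5, 130  → R5 = 130 (0b10000010)
  AND R0, R5  → R0 = 191 AND 130 = 130 (0b10000010)
  SHR R0, 3  → R0 = 130 >> 3 = 16
Final: R0 = 16

16


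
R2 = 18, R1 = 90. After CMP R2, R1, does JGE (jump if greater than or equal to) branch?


Trace:
  R2 = 18, R1 = 90
  CMP R2, R1  → compares 18 vs 90
  JGE checks: is 18 greater than or equal to 90?
  18 < 90, so condition is false
Branch taken: No

No


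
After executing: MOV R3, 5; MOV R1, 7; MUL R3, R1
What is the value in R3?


Register state trace:
  MOV R3, 5  → R3 = 5
  MOV R1, 7  → R1 = 7
  MUL R3, R1  → R3 = 5 * 7 = 35
Final: R3 = 35

35


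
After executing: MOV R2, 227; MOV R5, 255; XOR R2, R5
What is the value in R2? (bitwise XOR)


Register state trace:
  MOV R2, 227  → R2 = 227 (0b11100011)
  MOV R5, 255  → R5 = 255 (0b11111111)
  XOR R2, R5  → R2 = 227 XOR 255 = 28 (0b00011100)
Final: R2 = 28

28


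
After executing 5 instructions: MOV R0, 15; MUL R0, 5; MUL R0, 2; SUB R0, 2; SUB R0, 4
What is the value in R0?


Register state trace:
  MOV R0, 15  → R0 = 15
  MUL R0, 5  → R0 = 15 * 5 = 75
  MUL R0, 2  → R0 = 75 * 2 = 150
  SUB R0, 2  → R0 = 150 - 2 = 148
  SUB R0, 4  → R0 = 148 - 4 = 144
Final: R0 = 144

144


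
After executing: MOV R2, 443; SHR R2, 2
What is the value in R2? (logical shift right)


Register state trace:
  MOV R2, 443  → R2 = 443
  SHR R2, 2  → R2 = 443 >> 2 = 443 // 2^2 = 110
Final: R2 = 110

110


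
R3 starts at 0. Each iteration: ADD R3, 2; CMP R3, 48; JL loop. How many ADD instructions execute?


Loop trace (R3 starts at 0, target 48, step 2):
  ADD #1: R3 = 0 + 2 = 2  → 2 < 48, loop
  ADD #2: R3 = 2 + 2 = 4  → 4 < 48, loop
  ADD #3: R3 = 4 + 2 = 6  → 6 < 48, loop
  ADD #4: R3 = 6 + 2 = 8  → 8 < 48, loop
  ADD #5: R3 = 8 + 2 = 10  → 10 < 48, loop
  ADD #6: R3 = 10 + 2 = 12  → 12 < 48, loop
  ADD #7: R3 = 12 + 2 = 14  → 14 < 48, loop
  ADD #8: R3 = 14 + 2 = 16  → 16 < 48, loop
  ADD #9: R3 = 16 + 2 = 18  → 18 < 48, loop
  ADD #10: R3 = 18 + 2 = 20  → 20 < 48, loop
  ADD #11: R3 = 20 + 2 = 22  → 22 < 48, loop
  ADD #12: R3 = 22 + 2 = 24  → 24 < 48, loop
  ADD #13: R3 = 24 + 2 = 26  → 26 < 48, loop
  ADD #14: R3 = 26 + 2 = 28  → 28 < 48, loop
  ADD #15: R3 = 28 + 2 = 30  → 30 < 48, loop
  ADD #16: R3 = 30 + 2 = 32  → 32 < 48, loop
  ADD #17: R3 = 32 + 2 = 34  → 34 < 48, loop
  ADD #18: R3 = 34 + 2 = 36  → 36 < 48, loop
  ADD #19: R3 = 36 + 2 = 38  → 38 < 48, loop
  ADD #20: R3 = 38 + 2 = 40  → 40 < 48, loop
  ADD #21: R3 = 40 + 2 = 42  → 42 < 48, loop
  ADD #22: R3 = 42 + 2 = 44  → 44 < 48, loop
  ADD #23: R3 = 44 + 2 = 46  → 46 < 48, loop
  ADD #24: R3 = 46 + 2 = 48  → 48 >= 48, exit
Total ADD instructions: 24

24


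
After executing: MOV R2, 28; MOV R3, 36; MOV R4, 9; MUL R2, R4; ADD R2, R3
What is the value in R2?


Register state trace:
  MOV R2, 28  → R2 = 28
  MOV R3, 36  → R3 = 36
  MOV R4, 9  → R4 = 9
  MUL R2, R4  → R2 = 28 * 9 = 252
  ADD R2, R3  → R2 = 252 + 36 = 288
Final: R2 = 288

288


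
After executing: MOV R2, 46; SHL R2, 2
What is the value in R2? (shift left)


Register state trace:
  MOV R2, 46  → R2 = 46
  SHL R2, 2  → R2 = 46 << 2 = 46 * 2^2 = 184
Final: R2 = 184

184


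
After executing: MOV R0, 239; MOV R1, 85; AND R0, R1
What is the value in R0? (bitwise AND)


Register state trace:
  MOV R0, 239  → R0 = 239 (0b11101111)
  MOV R1, 85  → R1 = 85 (0b01010101)
  AND R0, R1  → R0 = 239 AND 85 = 69 (0b01000101)
Final: R0 = 69

69


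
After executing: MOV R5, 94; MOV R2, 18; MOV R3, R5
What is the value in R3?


Register state trace:
  MOV R5, 94  → R5 = 94
  MOV R2, 18  → R2 = 18
  MOV R3, R5  → R3 = 94
Final: R3 = 94

94


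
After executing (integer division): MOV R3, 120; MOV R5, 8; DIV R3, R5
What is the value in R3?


Register state trace:
  MOV R3, 120  → R3 = 120
  MOV R5, 8  → R5 = 8
  DIV R3, R5  → R3 = 120 // 8 = 15
Final: R3 = 15

15


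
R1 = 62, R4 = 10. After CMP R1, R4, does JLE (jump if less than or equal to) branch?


Trace:
  R1 = 62, R4 = 10
  CMP R1, R4  → compares 62 vs 10
  JLE checks: is 62 less than or equal to 10?
  62 > 10, so condition is false
Branch taken: No

No


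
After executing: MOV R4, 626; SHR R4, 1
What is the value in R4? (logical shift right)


Register state trace:
  MOV R4, 626  → R4 = 626
  SHR R4, 1  → R4 = 626 >> 1 = 626 // 2^1 = 313
Final: R4 = 313

313


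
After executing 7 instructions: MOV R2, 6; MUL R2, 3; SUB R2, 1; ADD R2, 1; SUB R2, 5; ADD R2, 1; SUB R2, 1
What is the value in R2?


Register state trace:
  MOV R2, 6  → R2 = 6
  MUL R2, 3  → R2 = 6 * 3 = 18
  SUB R2, 1  → R2 = 18 - 1 = 17
  ADD R2, 1  → R2 = 17 + 1 = 18
  SUB R2, 5  → R2 = 18 - 5 = 13
  ADD R2, 1  → R2 = 13 + 1 = 14
  SUB R2, 1  → R2 = 14 - 1 = 13
Final: R2 = 13

13


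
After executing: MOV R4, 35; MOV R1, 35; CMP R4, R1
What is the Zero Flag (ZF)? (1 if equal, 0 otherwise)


Register state trace:
  MOV R4, 35  → R4 = 35
  MOV R1, 35  → R1 = 35
  CMP R4, R1  → computes 35 - 35 = 0
  Result is zero, so values are equal
ZF = 1

1


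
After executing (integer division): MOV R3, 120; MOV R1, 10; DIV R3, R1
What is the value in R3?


Register state trace:
  MOV R3, 120  → R3 = 120
  MOV R1, 10  → R1 = 10
  DIV R3, R1  → R3 = 120 // 10 = 12
Final: R3 = 12

12


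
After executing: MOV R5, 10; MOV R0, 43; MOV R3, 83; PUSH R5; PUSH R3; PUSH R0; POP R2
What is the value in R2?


Stack trace (top is rightmost):
  MOV R5, 10  → R5 = 10
  MOV R0, 43  → R0 = 43
  MOV R3, 83  → R3 = 83
  PUSH R5  → stack: [10]
  PUSH R3  → stack: [10, 83]
  PUSH R0  → stack: [10, 83, 43]
  POP R2  → R2 = 43, stack: [10, 83]
Final: R2 = 43

43


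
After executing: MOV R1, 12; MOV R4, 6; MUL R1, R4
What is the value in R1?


Register state trace:
  MOV R1, 12  → R1 = 12
  MOV R4, 6  → R4 = 6
  MUL R1, R4  → R1 = 12 * 6 = 72
Final: R1 = 72

72


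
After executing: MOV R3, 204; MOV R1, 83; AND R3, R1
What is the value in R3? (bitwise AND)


Register state trace:
  MOV R3, 204  → R3 = 204 (0b11001100)
  MOV R1, 83  → R1 = 83 (0b01010011)
  AND R3, R1  → R3 = 204 AND 83 = 64 (0b01000000)
Final: R3 = 64

64


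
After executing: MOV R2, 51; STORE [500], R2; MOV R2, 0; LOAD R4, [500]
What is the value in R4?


Register and memory trace:
  MOV R2, 51  → R2 = 51
  STORE [500], R2  → mem[500] = 51
  MOV R2, 0  → R2 = 0
  LOAD R4, [500]  → R4 = mem[500] = 51
Final: R4 = 51

51


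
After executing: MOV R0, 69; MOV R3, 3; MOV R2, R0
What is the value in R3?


Register state trace:
  MOV R0, 69  → R0 = 69
  MOV R3, 3  → R3 = 3
  MOV R2, R0  → R2 = 69
Final: R3 = 3

3


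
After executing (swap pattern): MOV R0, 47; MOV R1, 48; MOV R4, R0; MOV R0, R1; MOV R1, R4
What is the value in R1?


Register state trace (swap pattern):
  MOV R0, 47  → R0 = 47
  MOV R1, 48  → R1 = 48
  MOV R4, R0  → R4 = 47  (save R0)
  MOV R0, R1  → R0 = 48  (R0 gets R1's value)
  MOV R1, R4  → R1 = 47  (R1 gets saved value)
Final: R1 = 47

47


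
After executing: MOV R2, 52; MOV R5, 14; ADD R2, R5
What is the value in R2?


Register state trace:
  MOV R2, 52  → R2 = 52
  MOV R5, 14  → R5 = 14
  ADD R2, R5  → R2 = 52 + 14 = 66
Final: R2 = 66

66


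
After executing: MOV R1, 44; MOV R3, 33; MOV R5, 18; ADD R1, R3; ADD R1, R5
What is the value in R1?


Register state trace:
  MOV R1, 44  → R1 = 44
  MOV R3, 33  → R3 = 33
  MOV R5, 18  → R5 = 18
  ADD R1, R3  → R1 = 44 + 33 = 77
  ADD R1, R5  → R1 = 77 + 18 = 95
Final: R1 = 95

95


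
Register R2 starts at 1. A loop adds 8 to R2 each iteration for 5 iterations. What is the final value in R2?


Starting value: R2 = 1
  Iter 1: R2 = 1 + 8 = 9
  Iter 2: R2 = 9 + 8 = 17
  Iter 3: R2 = 17 + 8 = 25
  Iter 4: R2 = 25 + 8 = 33
  Iter 5: R2 = 33 + 8 = 41
Final: R2 = 41

41


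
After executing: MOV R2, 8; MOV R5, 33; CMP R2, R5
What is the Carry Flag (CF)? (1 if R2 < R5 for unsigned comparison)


Register state trace:
  MOV R2, 8  → R2 = 8
  MOV R5, 33  → R5 = 33
  CMP R2, R5  → unsigned 8 - 33: borrow occurs
  8 < 33, so CF = 1
CF = 1

1


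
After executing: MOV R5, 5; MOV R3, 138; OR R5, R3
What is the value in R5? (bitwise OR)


Register state trace:
  MOV R5, 5  → R5 = 5 (0b00000101)
  MOV R3, 138  → R3 = 138 (0b10001010)
  OR R5, R3   → R5 = 5 OR 138 = 143 (0b10001111)
Final: R5 = 143

143


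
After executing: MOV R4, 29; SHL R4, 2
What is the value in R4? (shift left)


Register state trace:
  MOV R4, 29  → R4 = 29
  SHL R4, 2  → R4 = 29 << 2 = 29 * 2^2 = 116
Final: R4 = 116

116


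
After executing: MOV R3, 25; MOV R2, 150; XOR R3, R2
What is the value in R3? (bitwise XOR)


Register state trace:
  MOV R3, 25  → R3 = 25 (0b00011001)
  MOV R2, 150  → R2 = 150 (0b10010110)
  XOR R3, R2  → R3 = 25 XOR 150 = 143 (0b10001111)
Final: R3 = 143

143


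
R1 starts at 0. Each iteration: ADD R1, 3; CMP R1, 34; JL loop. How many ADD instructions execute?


Loop trace (R1 starts at 0, target 34, step 3):
  ADD #1: R1 = 0 + 3 = 3  → 3 < 34, loop
  ADD #2: R1 = 3 + 3 = 6  → 6 < 34, loop
  ADD #3: R1 = 6 + 3 = 9  → 9 < 34, loop
  ADD #4: R1 = 9 + 3 = 12  → 12 < 34, loop
  ADD #5: R1 = 12 + 3 = 15  → 15 < 34, loop
  ADD #6: R1 = 15 + 3 = 18  → 18 < 34, loop
  ADD #7: R1 = 18 + 3 = 21  → 21 < 34, loop
  ADD #8: R1 = 21 + 3 = 24  → 24 < 34, loop
  ADD #9: R1 = 24 + 3 = 27  → 27 < 34, loop
  ADD #10: R1 = 27 + 3 = 30  → 30 < 34, loop
  ADD #11: R1 = 30 + 3 = 33  → 33 < 34, loop
  ADD #12: R1 = 33 + 3 = 36  → 36 >= 34, exit
Total ADD instructions: 12

12


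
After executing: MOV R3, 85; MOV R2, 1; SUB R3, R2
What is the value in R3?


Register state trace:
  MOV R3, 85  → R3 = 85
  MOV R2, 1  → R2 = 1
  SUB R3, R2  → R3 = 85 - 1 = 84
Final: R3 = 84

84


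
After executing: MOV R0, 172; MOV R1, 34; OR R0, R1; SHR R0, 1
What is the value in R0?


Register state trace:
  MOV R0, 172  → R0 = 172 (0b10101100)
  MOV R1, 34  → R1 = 34 (0b00100010)
  OR R0, R1  → R0 = 172 OR 34 = 174 (0b10101110)
  SHR R0, 1  → R0 = 174 >> 1 = 87
Final: R0 = 87

87


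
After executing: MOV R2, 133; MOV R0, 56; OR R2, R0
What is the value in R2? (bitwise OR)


Register state trace:
  MOV R2, 133  → R2 = 133 (0b10000101)
  MOV R0, 56  → R0 = 56 (0b00111000)
  OR R2, R0   → R2 = 133 OR 56 = 189 (0b10111101)
Final: R2 = 189

189


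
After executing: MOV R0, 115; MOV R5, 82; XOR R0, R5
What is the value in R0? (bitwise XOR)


Register state trace:
  MOV R0, 115  → R0 = 115 (0b01110011)
  MOV R5, 82  → R5 = 82 (0b01010010)
  XOR R0, R5  → R0 = 115 XOR 82 = 33 (0b00100001)
Final: R0 = 33

33


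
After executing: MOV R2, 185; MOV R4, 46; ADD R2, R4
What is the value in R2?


Register state trace:
  MOV R2, 185  → R2 = 185
  MOV R4, 46  → R4 = 46
  ADD R2, R4  → R2 = 185 + 46 = 231
Final: R2 = 231

231


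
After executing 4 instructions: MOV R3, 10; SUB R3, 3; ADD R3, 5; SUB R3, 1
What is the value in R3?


Register state trace:
  MOV R3, 10  → R3 = 10
  SUB R3, 3  → R3 = 10 - 3 = 7
  ADD R3, 5  → R3 = 7 + 5 = 12
  SUB R3, 1  → R3 = 12 - 1 = 11
Final: R3 = 11

11


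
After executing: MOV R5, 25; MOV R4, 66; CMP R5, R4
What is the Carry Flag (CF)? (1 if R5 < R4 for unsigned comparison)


Register state trace:
  MOV R5, 25  → R5 = 25
  MOV R4, 66  → R4 = 66
  CMP R5, R4  → unsigned 25 - 66: borrow occurs
  25 < 66, so CF = 1
CF = 1

1


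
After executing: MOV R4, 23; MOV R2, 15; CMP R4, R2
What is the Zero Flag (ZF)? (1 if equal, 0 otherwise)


Register state trace:
  MOV R4, 23  → R4 = 23
  MOV R2, 15  → R2 = 15
  CMP R4, R2  → computes 23 - 15 = 8
  Result is nonzero, so values are not equal
ZF = 0

0


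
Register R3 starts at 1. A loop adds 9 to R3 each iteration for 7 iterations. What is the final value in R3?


Starting value: R3 = 1
  Iter 1: R3 = 1 + 9 = 10
  Iter 2: R3 = 10 + 9 = 19
  Iter 3: R3 = 19 + 9 = 28
  Iter 4: R3 = 28 + 9 = 37
  Iter 5: R3 = 37 + 9 = 46
  Iter 6: R3 = 46 + 9 = 55
  Iter 7: R3 = 55 + 9 = 64
Final: R3 = 64

64


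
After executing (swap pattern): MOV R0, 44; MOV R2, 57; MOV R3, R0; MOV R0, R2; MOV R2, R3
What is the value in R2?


Register state trace (swap pattern):
  MOV R0, 44  → R0 = 44
  MOV R2, 57  → R2 = 57
  MOV R3, R0  → R3 = 44  (save R0)
  MOV R0, R2  → R0 = 57  (R0 gets R2's value)
  MOV R2, R3  → R2 = 44  (R2 gets saved value)
Final: R2 = 44

44


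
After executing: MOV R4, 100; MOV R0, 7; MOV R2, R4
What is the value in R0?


Register state trace:
  MOV R4, 100  → R4 = 100
  MOV R0, 7  → R0 = 7
  MOV R2, R4  → R2 = 100
Final: R0 = 7

7


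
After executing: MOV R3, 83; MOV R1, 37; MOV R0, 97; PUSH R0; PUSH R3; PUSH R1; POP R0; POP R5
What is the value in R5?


Stack trace (top is rightmost):
  MOV R3, 83  → R3 = 83
  MOV R1, 37  → R1 = 37
  MOV R0, 97  → R0 = 97
  PUSH R0  → stack: [97]
  PUSH R3  → stack: [97, 83]
  PUSH R1  → stack: [97, 83, 37]
  POP R0  → R0 = 37, stack: [97, 83]
  POP R5  → R5 = 83, stack: [97]
Final: R5 = 83

83


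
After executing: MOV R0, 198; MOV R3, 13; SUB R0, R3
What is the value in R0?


Register state trace:
  MOV R0, 198  → R0 = 198
  MOV R3, 13  → R3 = 13
  SUB R0, R3  → R0 = 198 - 13 = 185
Final: R0 = 185

185


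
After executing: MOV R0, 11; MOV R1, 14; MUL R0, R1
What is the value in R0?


Register state trace:
  MOV R0, 11  → R0 = 11
  MOV R1, 14  → R1 = 14
  MUL R0, R1  → R0 = 11 * 14 = 154
Final: R0 = 154

154


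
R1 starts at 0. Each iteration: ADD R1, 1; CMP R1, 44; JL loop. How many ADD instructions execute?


Loop trace (R1 starts at 0, target 44, step 1):
  ADD #1: R1 = 0 + 1 = 1  → 1 < 44, loop
  ADD #2: R1 = 1 + 1 = 2  → 2 < 44, loop
  ADD #3: R1 = 2 + 1 = 3  → 3 < 44, loop
  ADD #4: R1 = 3 + 1 = 4  → 4 < 44, loop
  ADD #5: R1 = 4 + 1 = 5  → 5 < 44, loop
  ADD #6: R1 = 5 + 1 = 6  → 6 < 44, loop
  ADD #7: R1 = 6 + 1 = 7  → 7 < 44, loop
  ADD #8: R1 = 7 + 1 = 8  → 8 < 44, loop
  ADD #9: R1 = 8 + 1 = 9  → 9 < 44, loop
  ADD #10: R1 = 9 + 1 = 10  → 10 < 44, loop
  ADD #11: R1 = 10 + 1 = 11  → 11 < 44, loop
  ADD #12: R1 = 11 + 1 = 12  → 12 < 44, loop
  ADD #13: R1 = 12 + 1 = 13  → 13 < 44, loop
  ADD #14: R1 = 13 + 1 = 14  → 14 < 44, loop
  ADD #15: R1 = 14 + 1 = 15  → 15 < 44, loop
  ADD #16: R1 = 15 + 1 = 16  → 16 < 44, loop
  ADD #17: R1 = 16 + 1 = 17  → 17 < 44, loop
  ADD #18: R1 = 17 + 1 = 18  → 18 < 44, loop
  ADD #19: R1 = 18 + 1 = 19  → 19 < 44, loop
  ADD #20: R1 = 19 + 1 = 20  → 20 < 44, loop
  ADD #21: R1 = 20 + 1 = 21  → 21 < 44, loop
  ADD #22: R1 = 21 + 1 = 22  → 22 < 44, loop
  ADD #23: R1 = 22 + 1 = 23  → 23 < 44, loop
  ADD #24: R1 = 23 + 1 = 24  → 24 < 44, loop
  ADD #25: R1 = 24 + 1 = 25  → 25 < 44, loop
  ADD #26: R1 = 25 + 1 = 26  → 26 < 44, loop
  ADD #27: R1 = 26 + 1 = 27  → 27 < 44, loop
  ADD #28: R1 = 27 + 1 = 28  → 28 < 44, loop
  ADD #29: R1 = 28 + 1 = 29  → 29 < 44, loop
  ADD #30: R1 = 29 + 1 = 30  → 30 < 44, loop
  ADD #31: R1 = 30 + 1 = 31  → 31 < 44, loop
  ADD #32: R1 = 31 + 1 = 32  → 32 < 44, loop
  ADD #33: R1 = 32 + 1 = 33  → 33 < 44, loop
  ADD #34: R1 = 33 + 1 = 34  → 34 < 44, loop
  ADD #35: R1 = 34 + 1 = 35  → 35 < 44, loop
  ADD #36: R1 = 35 + 1 = 36  → 36 < 44, loop
  ADD #37: R1 = 36 + 1 = 37  → 37 < 44, loop
  ADD #38: R1 = 37 + 1 = 38  → 38 < 44, loop
  ADD #39: R1 = 38 + 1 = 39  → 39 < 44, loop
  ADD #40: R1 = 39 + 1 = 40  → 40 < 44, loop
  ADD #41: R1 = 40 + 1 = 41  → 41 < 44, loop
  ADD #42: R1 = 41 + 1 = 42  → 42 < 44, loop
  ADD #43: R1 = 42 + 1 = 43  → 43 < 44, loop
  ADD #44: R1 = 43 + 1 = 44  → 44 >= 44, exit
Total ADD instructions: 44

44


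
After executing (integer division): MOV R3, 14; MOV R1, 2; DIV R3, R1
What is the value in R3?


Register state trace:
  MOV R3, 14  → R3 = 14
  MOV R1, 2  → R1 = 2
  DIV R3, R1  → R3 = 14 // 2 = 7
Final: R3 = 7

7


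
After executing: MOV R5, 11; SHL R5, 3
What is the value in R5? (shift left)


Register state trace:
  MOV R5, 11  → R5 = 11
  SHL R5, 3  → R5 = 11 << 3 = 11 * 2^3 = 88
Final: R5 = 88

88


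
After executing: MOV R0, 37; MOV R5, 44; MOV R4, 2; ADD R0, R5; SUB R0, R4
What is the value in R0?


Register state trace:
  MOV R0, 37  → R0 = 37
  MOV R5, 44  → R5 = 44
  MOV R4, 2  → R4 = 2
  ADD R0, R5  → R0 = 37 + 44 = 81
  SUB R0, R4  → R0 = 81 - 2 = 79
Final: R0 = 79

79


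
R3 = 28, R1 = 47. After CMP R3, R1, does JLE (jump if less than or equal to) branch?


Trace:
  R3 = 28, R1 = 47
  CMP R3, R1  → compares 28 vs 47
  JLE checks: is 28 less than or equal to 47?
  28 < 47, so condition is true
Branch taken: Yes

Yes


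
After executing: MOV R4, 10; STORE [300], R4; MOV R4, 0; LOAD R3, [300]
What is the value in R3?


Register and memory trace:
  MOV R4, 10  → R4 = 10
  STORE [300], R4  → mem[300] = 10
  MOV R4, 0  → R4 = 0
  LOAD R3, [300]  → R3 = mem[300] = 10
Final: R3 = 10

10


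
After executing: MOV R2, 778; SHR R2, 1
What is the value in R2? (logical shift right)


Register state trace:
  MOV R2, 778  → R2 = 778
  SHR R2, 1  → R2 = 778 >> 1 = 778 // 2^1 = 389
Final: R2 = 389

389


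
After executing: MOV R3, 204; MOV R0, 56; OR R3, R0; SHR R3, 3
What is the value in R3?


Register state trace:
  MOV R3, 204  → R3 = 204 (0b11001100)
  MOV R0, 56  → R0 = 56 (0b00111000)
  OR R3, R0  → R3 = 204 OR 56 = 252 (0b11111100)
  SHR R3, 3  → R3 = 252 >> 3 = 31
Final: R3 = 31

31


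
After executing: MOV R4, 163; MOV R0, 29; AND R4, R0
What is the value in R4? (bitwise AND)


Register state trace:
  MOV R4, 163  → R4 = 163 (0b10100011)
  MOV R0, 29  → R0 = 29 (0b00011101)
  AND R4, R0  → R4 = 163 AND 29 = 1 (0b00000001)
Final: R4 = 1

1


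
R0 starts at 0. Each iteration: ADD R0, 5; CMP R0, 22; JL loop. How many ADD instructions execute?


Loop trace (R0 starts at 0, target 22, step 5):
  ADD #1: R0 = 0 + 5 = 5  → 5 < 22, loop
  ADD #2: R0 = 5 + 5 = 10  → 10 < 22, loop
  ADD #3: R0 = 10 + 5 = 15  → 15 < 22, loop
  ADD #4: R0 = 15 + 5 = 20  → 20 < 22, loop
  ADD #5: R0 = 20 + 5 = 25  → 25 >= 22, exit
Total ADD instructions: 5

5


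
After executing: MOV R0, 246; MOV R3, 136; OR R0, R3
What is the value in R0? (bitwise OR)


Register state trace:
  MOV R0, 246  → R0 = 246 (0b11110110)
  MOV R3, 136  → R3 = 136 (0b10001000)
  OR R0, R3   → R0 = 246 OR 136 = 254 (0b11111110)
Final: R0 = 254

254


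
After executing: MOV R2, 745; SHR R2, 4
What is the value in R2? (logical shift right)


Register state trace:
  MOV R2, 745  → R2 = 745
  SHR R2, 4  → R2 = 745 >> 4 = 745 // 2^4 = 46
Final: R2 = 46

46


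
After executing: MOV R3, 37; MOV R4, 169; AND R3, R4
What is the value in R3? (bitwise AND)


Register state trace:
  MOV R3, 37  → R3 = 37 (0b00100101)
  MOV R4, 169  → R4 = 169 (0b10101001)
  AND R3, R4  → R3 = 37 AND 169 = 33 (0b00100001)
Final: R3 = 33

33


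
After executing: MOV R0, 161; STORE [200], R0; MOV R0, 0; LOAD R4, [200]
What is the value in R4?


Register and memory trace:
  MOV R0, 161  → R0 = 161
  STORE [200], R0  → mem[200] = 161
  MOV R0, 0  → R0 = 0
  LOAD R4, [200]  → R4 = mem[200] = 161
Final: R4 = 161

161


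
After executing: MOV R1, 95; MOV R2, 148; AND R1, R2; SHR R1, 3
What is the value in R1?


Register state trace:
  MOV R1, 95  → R1 = 95 (0b01011111)
  MOV R2, 148  → R2 = 148 (0b10010100)
  AND R1, R2  → R1 = 95 AND 148 = 20 (0b00010100)
  SHR R1, 3  → R1 = 20 >> 3 = 2
Final: R1 = 2

2


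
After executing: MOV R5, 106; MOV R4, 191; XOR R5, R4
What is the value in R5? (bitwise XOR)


Register state trace:
  MOV R5, 106  → R5 = 106 (0b01101010)
  MOV R4, 191  → R4 = 191 (0b10111111)
  XOR R5, R4  → R5 = 106 XOR 191 = 213 (0b11010101)
Final: R5 = 213

213


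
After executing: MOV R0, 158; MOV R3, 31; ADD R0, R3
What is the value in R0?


Register state trace:
  MOV R0, 158  → R0 = 158
  MOV R3, 31  → R3 = 31
  ADD R0, R3  → R0 = 158 + 31 = 189
Final: R0 = 189

189


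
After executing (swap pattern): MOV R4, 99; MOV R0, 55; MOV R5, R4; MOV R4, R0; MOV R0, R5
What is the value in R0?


Register state trace (swap pattern):
  MOV R4, 99  → R4 = 99
  MOV R0, 55  → R0 = 55
  MOV R5, R4  → R5 = 99  (save R4)
  MOV R4, R0  → R4 = 55  (R4 gets R0's value)
  MOV R0, R5  → R0 = 99  (R0 gets saved value)
Final: R0 = 99

99


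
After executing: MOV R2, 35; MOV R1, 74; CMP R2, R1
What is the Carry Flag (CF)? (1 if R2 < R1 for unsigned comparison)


Register state trace:
  MOV R2, 35  → R2 = 35
  MOV R1, 74  → R1 = 74
  CMP R2, R1  → unsigned 35 - 74: borrow occurs
  35 < 74, so CF = 1
CF = 1

1


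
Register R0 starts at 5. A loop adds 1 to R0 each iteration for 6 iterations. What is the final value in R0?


Starting value: R0 = 5
  Iter 1: R0 = 5 + 1 = 6
  Iter 2: R0 = 6 + 1 = 7
  Iter 3: R0 = 7 + 1 = 8
  Iter 4: R0 = 8 + 1 = 9
  Iter 5: R0 = 9 + 1 = 10
  Iter 6: R0 = 10 + 1 = 11
Final: R0 = 11

11


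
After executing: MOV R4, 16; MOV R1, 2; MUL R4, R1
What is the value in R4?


Register state trace:
  MOV R4, 16  → R4 = 16
  MOV R1, 2  → R1 = 2
  MUL R4, R1  → R4 = 16 * 2 = 32
Final: R4 = 32

32


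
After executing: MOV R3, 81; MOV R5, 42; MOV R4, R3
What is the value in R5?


Register state trace:
  MOV R3, 81  → R3 = 81
  MOV R5, 42  → R5 = 42
  MOV R4, R3  → R4 = 81
Final: R5 = 42

42


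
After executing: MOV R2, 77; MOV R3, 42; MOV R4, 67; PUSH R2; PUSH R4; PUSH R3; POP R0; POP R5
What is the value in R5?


Stack trace (top is rightmost):
  MOV R2, 77  → R2 = 77
  MOV R3, 42  → R3 = 42
  MOV R4, 67  → R4 = 67
  PUSH R2  → stack: [77]
  PUSH R4  → stack: [77, 67]
  PUSH R3  → stack: [77, 67, 42]
  POP R0  → R0 = 42, stack: [77, 67]
  POP R5  → R5 = 67, stack: [77]
Final: R5 = 67

67


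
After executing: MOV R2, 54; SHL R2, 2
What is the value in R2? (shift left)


Register state trace:
  MOV R2, 54  → R2 = 54
  SHL R2, 2  → R2 = 54 << 2 = 54 * 2^2 = 216
Final: R2 = 216

216


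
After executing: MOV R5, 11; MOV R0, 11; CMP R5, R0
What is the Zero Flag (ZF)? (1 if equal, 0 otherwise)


Register state trace:
  MOV R5, 11  → R5 = 11
  MOV R0, 11  → R0 = 11
  CMP R5, R0  → computes 11 - 11 = 0
  Result is zero, so values are equal
ZF = 1

1


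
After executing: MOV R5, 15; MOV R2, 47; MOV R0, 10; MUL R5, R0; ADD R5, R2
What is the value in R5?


Register state trace:
  MOV R5, 15  → R5 = 15
  MOV R2, 47  → R2 = 47
  MOV R0, 10  → R0 = 10
  MUL R5, R0  → R5 = 15 * 10 = 150
  ADD R5, R2  → R5 = 150 + 47 = 197
Final: R5 = 197

197


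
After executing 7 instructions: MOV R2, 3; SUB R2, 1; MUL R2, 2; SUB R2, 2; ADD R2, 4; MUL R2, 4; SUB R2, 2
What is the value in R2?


Register state trace:
  MOV R2, 3  → R2 = 3
  SUB R2, 1  → R2 = 3 - 1 = 2
  MUL R2, 2  → R2 = 2 * 2 = 4
  SUB R2, 2  → R2 = 4 - 2 = 2
  ADD R2, 4  → R2 = 2 + 4 = 6
  MUL R2, 4  → R2 = 6 * 4 = 24
  SUB R2, 2  → R2 = 24 - 2 = 22
Final: R2 = 22

22


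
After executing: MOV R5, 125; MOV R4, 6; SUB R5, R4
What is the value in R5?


Register state trace:
  MOV R5, 125  → R5 = 125
  MOV R4, 6  → R4 = 6
  SUB R5, R4  → R5 = 125 - 6 = 119
Final: R5 = 119

119


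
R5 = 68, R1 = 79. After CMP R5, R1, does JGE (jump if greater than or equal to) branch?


Trace:
  R5 = 68, R1 = 79
  CMP R5, R1  → compares 68 vs 79
  JGE checks: is 68 greater than or equal to 79?
  68 < 79, so condition is false
Branch taken: No

No


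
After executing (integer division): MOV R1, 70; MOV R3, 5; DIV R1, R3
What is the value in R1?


Register state trace:
  MOV R1, 70  → R1 = 70
  MOV R3, 5  → R3 = 5
  DIV R1, R3  → R1 = 70 // 5 = 14
Final: R1 = 14

14


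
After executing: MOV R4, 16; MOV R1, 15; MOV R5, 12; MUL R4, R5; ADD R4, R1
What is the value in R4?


Register state trace:
  MOV R4, 16  → R4 = 16
  MOV R1, 15  → R1 = 15
  MOV R5, 12  → R5 = 12
  MUL R4, R5  → R4 = 16 * 12 = 192
  ADD R4, R1  → R4 = 192 + 15 = 207
Final: R4 = 207

207


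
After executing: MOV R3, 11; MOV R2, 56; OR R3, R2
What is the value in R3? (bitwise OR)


Register state trace:
  MOV R3, 11  → R3 = 11 (0b00001011)
  MOV R2, 56  → R2 = 56 (0b00111000)
  OR R3, R2   → R3 = 11 OR 56 = 59 (0b00111011)
Final: R3 = 59

59


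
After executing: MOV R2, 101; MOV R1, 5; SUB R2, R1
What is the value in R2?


Register state trace:
  MOV R2, 101  → R2 = 101
  MOV R1, 5  → R1 = 5
  SUB R2, R1  → R2 = 101 - 5 = 96
Final: R2 = 96

96


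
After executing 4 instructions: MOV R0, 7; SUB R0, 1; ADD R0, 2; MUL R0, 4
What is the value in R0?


Register state trace:
  MOV R0, 7  → R0 = 7
  SUB R0, 1  → R0 = 7 - 1 = 6
  ADD R0, 2  → R0 = 6 + 2 = 8
  MUL R0, 4  → R0 = 8 * 4 = 32
Final: R0 = 32

32


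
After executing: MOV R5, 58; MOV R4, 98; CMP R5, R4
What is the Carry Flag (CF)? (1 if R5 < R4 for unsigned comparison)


Register state trace:
  MOV R5, 58  → R5 = 58
  MOV R4, 98  → R4 = 98
  CMP R5, R4  → unsigned 58 - 98: borrow occurs
  58 < 98, so CF = 1
CF = 1

1


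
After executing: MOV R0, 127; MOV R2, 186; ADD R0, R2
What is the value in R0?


Register state trace:
  MOV R0, 127  → R0 = 127
  MOV R2, 186  → R2 = 186
  ADD R0, R2  → R0 = 127 + 186 = 313
Final: R0 = 313

313


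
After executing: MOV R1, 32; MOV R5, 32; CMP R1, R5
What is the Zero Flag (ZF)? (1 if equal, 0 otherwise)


Register state trace:
  MOV R1, 32  → R1 = 32
  MOV R5, 32  → R5 = 32
  CMP R1, R5  → computes 32 - 32 = 0
  Result is zero, so values are equal
ZF = 1

1


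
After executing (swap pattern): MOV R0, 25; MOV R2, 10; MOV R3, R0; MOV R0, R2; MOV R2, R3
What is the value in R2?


Register state trace (swap pattern):
  MOV R0, 25  → R0 = 25
  MOV R2, 10  → R2 = 10
  MOV R3, R0  → R3 = 25  (save R0)
  MOV R0, R2  → R0 = 10  (R0 gets R2's value)
  MOV R2, R3  → R2 = 25  (R2 gets saved value)
Final: R2 = 25

25


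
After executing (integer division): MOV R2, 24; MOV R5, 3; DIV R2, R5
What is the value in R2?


Register state trace:
  MOV R2, 24  → R2 = 24
  MOV R5, 3  → R5 = 3
  DIV R2, R5  → R2 = 24 // 3 = 8
Final: R2 = 8

8


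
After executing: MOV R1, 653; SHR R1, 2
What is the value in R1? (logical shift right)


Register state trace:
  MOV R1, 653  → R1 = 653
  SHR R1, 2  → R1 = 653 >> 2 = 653 // 2^2 = 163
Final: R1 = 163

163


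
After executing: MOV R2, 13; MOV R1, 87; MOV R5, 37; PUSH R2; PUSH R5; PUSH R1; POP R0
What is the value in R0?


Stack trace (top is rightmost):
  MOV R2, 13  → R2 = 13
  MOV R1, 87  → R1 = 87
  MOV R5, 37  → R5 = 37
  PUSH R2  → stack: [13]
  PUSH R5  → stack: [13, 37]
  PUSH R1  → stack: [13, 37, 87]
  POP R0  → R0 = 87, stack: [13, 37]
Final: R0 = 87

87


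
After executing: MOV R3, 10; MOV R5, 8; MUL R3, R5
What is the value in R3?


Register state trace:
  MOV R3, 10  → R3 = 10
  MOV R5, 8  → R5 = 8
  MUL R3, R5  → R3 = 10 * 8 = 80
Final: R3 = 80

80


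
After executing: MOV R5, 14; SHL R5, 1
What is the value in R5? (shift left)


Register state trace:
  MOV R5, 14  → R5 = 14
  SHL R5, 1  → R5 = 14 << 1 = 14 * 2^1 = 28
Final: R5 = 28

28


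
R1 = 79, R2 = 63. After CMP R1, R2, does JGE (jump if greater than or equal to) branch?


Trace:
  R1 = 79, R2 = 63
  CMP R1, R2  → compares 79 vs 63
  JGE checks: is 79 greater than or equal to 63?
  79 > 63, so condition is true
Branch taken: Yes

Yes


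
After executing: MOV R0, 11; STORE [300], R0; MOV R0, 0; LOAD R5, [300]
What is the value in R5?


Register and memory trace:
  MOV R0, 11  → R0 = 11
  STORE [300], R0  → mem[300] = 11
  MOV R0, 0  → R0 = 0
  LOAD R5, [300]  → R5 = mem[300] = 11
Final: R5 = 11

11


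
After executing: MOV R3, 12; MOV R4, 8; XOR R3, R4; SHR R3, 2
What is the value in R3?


Register state trace:
  MOV R3, 12  → R3 = 12 (0b00001100)
  MOV R4, 8  → R4 = 8 (0b00001000)
  XOR R3, R4  → R3 = 12 XOR 8 = 4 (0b00000100)
  SHR R3, 2  → R3 = 4 >> 2 = 1
Final: R3 = 1

1


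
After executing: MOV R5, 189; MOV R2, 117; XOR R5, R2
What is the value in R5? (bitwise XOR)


Register state trace:
  MOV R5, 189  → R5 = 189 (0b10111101)
  MOV R2, 117  → R2 = 117 (0b01110101)
  XOR R5, R2  → R5 = 189 XOR 117 = 200 (0b11001000)
Final: R5 = 200

200


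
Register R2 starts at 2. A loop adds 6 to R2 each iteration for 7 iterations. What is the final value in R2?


Starting value: R2 = 2
  Iter 1: R2 = 2 + 6 = 8
  Iter 2: R2 = 8 + 6 = 14
  Iter 3: R2 = 14 + 6 = 20
  Iter 4: R2 = 20 + 6 = 26
  Iter 5: R2 = 26 + 6 = 32
  Iter 6: R2 = 32 + 6 = 38
  Iter 7: R2 = 38 + 6 = 44
Final: R2 = 44

44


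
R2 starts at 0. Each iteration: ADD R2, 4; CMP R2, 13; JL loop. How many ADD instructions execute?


Loop trace (R2 starts at 0, target 13, step 4):
  ADD #1: R2 = 0 + 4 = 4  → 4 < 13, loop
  ADD #2: R2 = 4 + 4 = 8  → 8 < 13, loop
  ADD #3: R2 = 8 + 4 = 12  → 12 < 13, loop
  ADD #4: R2 = 12 + 4 = 16  → 16 >= 13, exit
Total ADD instructions: 4

4


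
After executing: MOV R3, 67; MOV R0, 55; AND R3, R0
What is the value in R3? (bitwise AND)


Register state trace:
  MOV R3, 67  → R3 = 67 (0b01000011)
  MOV R0, 55  → R0 = 55 (0b00110111)
  AND R3, R0  → R3 = 67 AND 55 = 3 (0b00000011)
Final: R3 = 3

3


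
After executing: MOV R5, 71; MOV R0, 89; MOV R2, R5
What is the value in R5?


Register state trace:
  MOV R5, 71  → R5 = 71
  MOV R0, 89  → R0 = 89
  MOV R2, R5  → R2 = 71
Final: R5 = 71

71


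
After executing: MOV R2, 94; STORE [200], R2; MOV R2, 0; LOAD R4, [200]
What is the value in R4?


Register and memory trace:
  MOV R2, 94  → R2 = 94
  STORE [200], R2  → mem[200] = 94
  MOV R2, 0  → R2 = 0
  LOAD R4, [200]  → R4 = mem[200] = 94
Final: R4 = 94

94


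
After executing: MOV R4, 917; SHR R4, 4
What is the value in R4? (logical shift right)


Register state trace:
  MOV R4, 917  → R4 = 917
  SHR R4, 4  → R4 = 917 >> 4 = 917 // 2^4 = 57
Final: R4 = 57

57


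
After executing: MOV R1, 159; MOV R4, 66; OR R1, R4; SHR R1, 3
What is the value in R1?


Register state trace:
  MOV R1, 159  → R1 = 159 (0b10011111)
  MOV R4, 66  → R4 = 66 (0b01000010)
  OR R1, R4  → R1 = 159 OR 66 = 223 (0b11011111)
  SHR R1, 3  → R1 = 223 >> 3 = 27
Final: R1 = 27

27


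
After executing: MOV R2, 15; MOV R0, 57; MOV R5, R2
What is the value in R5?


Register state trace:
  MOV R2, 15  → R2 = 15
  MOV R0, 57  → R0 = 57
  MOV R5, R2  → R5 = 15
Final: R5 = 15

15


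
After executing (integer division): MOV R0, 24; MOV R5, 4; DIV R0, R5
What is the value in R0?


Register state trace:
  MOV R0, 24  → R0 = 24
  MOV R5, 4  → R5 = 4
  DIV R0, R5  → R0 = 24 // 4 = 6
Final: R0 = 6

6


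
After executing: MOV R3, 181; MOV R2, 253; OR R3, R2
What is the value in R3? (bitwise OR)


Register state trace:
  MOV R3, 181  → R3 = 181 (0b10110101)
  MOV R2, 253  → R2 = 253 (0b11111101)
  OR R3, R2   → R3 = 181 OR 253 = 253 (0b11111101)
Final: R3 = 253

253
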